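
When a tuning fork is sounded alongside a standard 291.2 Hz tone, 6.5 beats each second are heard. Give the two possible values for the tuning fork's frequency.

284.7 Hz or 297.7 Hz

|f − 291.2| = 6.5, so f = 291.2 ± 6.5.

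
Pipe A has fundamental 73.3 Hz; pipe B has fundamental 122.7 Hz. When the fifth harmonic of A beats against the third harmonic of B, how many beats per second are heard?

1.6 Hz

Fifth harmonic of the first: 5·73.3 = 366.5 Hz.
Third harmonic of the second: 3·122.7 = 368.1 Hz.
f_beat = |366.5 − 368.1| = 1.6 Hz.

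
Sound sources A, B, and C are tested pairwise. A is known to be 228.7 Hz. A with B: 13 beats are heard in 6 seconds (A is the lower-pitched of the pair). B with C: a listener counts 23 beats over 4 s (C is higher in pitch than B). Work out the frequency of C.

236.6167 Hz

A–B: Beat frequency = 13/6 = 2.1667 Hz.
B is above A, so f_B = 228.7 + 2.1667 = 230.8667 Hz.
B–C: Beat frequency = 23/4 = 5.75 Hz.
C is above B, so f_C = 230.8667 + 5.75 = 236.6167 Hz.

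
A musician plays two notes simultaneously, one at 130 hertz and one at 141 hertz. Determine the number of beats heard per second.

The beat frequency equals the magnitude of the frequency difference.
|130 − 141| = 11 Hz.

11 Hz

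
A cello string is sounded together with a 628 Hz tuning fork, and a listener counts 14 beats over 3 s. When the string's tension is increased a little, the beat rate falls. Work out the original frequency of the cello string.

Beat frequency = 14/3 = 4.6667 Hz.
|f − 628| = 4.6667, so the cello string was at either 623.3333 Hz or 632.6667 Hz.
Higher tension means higher frequency; the adjustment raises the cello string's frequency.
The beat rate fell, so the adjustment moved the cello string toward 628 Hz — it must have started below the reference.

623.3333 Hz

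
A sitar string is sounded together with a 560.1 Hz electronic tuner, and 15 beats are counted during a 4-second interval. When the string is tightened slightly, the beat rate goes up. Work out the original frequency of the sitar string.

563.85 Hz

Beat frequency = 15/4 = 3.75 Hz.
|f − 560.1| = 3.75, so the sitar string was at either 556.35 Hz or 563.85 Hz.
Increasing tension raises a string's frequency; the adjustment raises the sitar string's frequency.
The beat rate rose, so the adjustment moved the sitar string further from 560.1 Hz — it was already above the reference.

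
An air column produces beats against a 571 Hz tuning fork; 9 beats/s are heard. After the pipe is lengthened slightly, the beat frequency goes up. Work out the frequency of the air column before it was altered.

|f − 571| = 9, so the air column was at either 562 Hz or 580 Hz.
A longer pipe has a lower fundamental; the adjustment lowers the air column's frequency.
The beat rate rose, so the adjustment moved the air column further from 571 Hz — it was already below the reference.

562 Hz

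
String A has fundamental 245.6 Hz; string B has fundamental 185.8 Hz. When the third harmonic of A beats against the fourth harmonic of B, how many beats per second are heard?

Third harmonic of the first: 3·245.6 = 736.8 Hz.
Fourth harmonic of the second: 4·185.8 = 743.2 Hz.
f_beat = |736.8 − 743.2| = 6.4 Hz.

6.4 Hz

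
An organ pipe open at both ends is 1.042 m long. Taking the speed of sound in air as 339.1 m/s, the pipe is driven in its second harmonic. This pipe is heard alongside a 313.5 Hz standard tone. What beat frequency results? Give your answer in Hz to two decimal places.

11.93 Hz

Open pipe: f_n = n·v/(2L) = 2·339.1/(2·1.042) = 325.4319 Hz.
f_beat = |325.4319 − 313.5| = 11.93 Hz.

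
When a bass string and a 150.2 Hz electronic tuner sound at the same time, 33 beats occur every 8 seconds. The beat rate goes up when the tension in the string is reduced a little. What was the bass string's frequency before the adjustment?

146.075 Hz

Beat frequency = 33/8 = 4.125 Hz.
|f − 150.2| = 4.125, so the bass string was at either 146.075 Hz or 154.325 Hz.
Lower tension means lower frequency; the adjustment lowers the bass string's frequency.
The beat rate rose, so the adjustment moved the bass string further from 150.2 Hz — it was already below the reference.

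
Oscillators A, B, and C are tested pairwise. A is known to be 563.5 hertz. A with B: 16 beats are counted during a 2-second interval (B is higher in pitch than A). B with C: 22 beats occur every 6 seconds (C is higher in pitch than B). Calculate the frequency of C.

A–B: Beat frequency = 16/2 = 8 Hz.
B is above A, so f_B = 563.5 + 8 = 571.5 Hz.
B–C: Beat frequency = 22/6 = 3.6667 Hz.
C is above B, so f_C = 571.5 + 3.6667 = 575.1667 Hz.

575.1667 Hz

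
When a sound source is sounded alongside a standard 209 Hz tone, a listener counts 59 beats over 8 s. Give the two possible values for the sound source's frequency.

201.625 Hz or 216.375 Hz

Beat frequency = 59/8 = 7.375 Hz.
|f − 209| = 7.375, so f = 209 ± 7.375.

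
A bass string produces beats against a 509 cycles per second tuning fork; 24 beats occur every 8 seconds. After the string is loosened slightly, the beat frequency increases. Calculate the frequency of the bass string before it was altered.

506 Hz

Beat frequency = 24/8 = 3 Hz.
|f − 509| = 3, so the bass string was at either 506 Hz or 512 Hz.
Reducing tension lowers a string's frequency; the adjustment lowers the bass string's frequency.
The beat rate rose, so the adjustment moved the bass string further from 509 Hz — it was already below the reference.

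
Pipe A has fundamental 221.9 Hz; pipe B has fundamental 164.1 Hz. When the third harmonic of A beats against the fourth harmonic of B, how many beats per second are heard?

Third harmonic of the first: 3·221.9 = 665.7 Hz.
Fourth harmonic of the second: 4·164.1 = 656.4 Hz.
f_beat = |665.7 − 656.4| = 9.3 Hz.

9.3 Hz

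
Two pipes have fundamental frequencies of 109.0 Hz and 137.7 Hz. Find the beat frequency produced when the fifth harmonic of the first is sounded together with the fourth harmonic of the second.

Fifth harmonic of the first: 5·109.0 = 545.0 Hz.
Fourth harmonic of the second: 4·137.7 = 550.8 Hz.
f_beat = |545.0 − 550.8| = 5.8 Hz.

5.8 Hz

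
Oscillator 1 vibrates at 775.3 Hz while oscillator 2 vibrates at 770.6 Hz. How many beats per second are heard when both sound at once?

4.7 Hz

f_beat = |f₁ − f₂|.
|775.3 − 770.6| = 4.7 Hz.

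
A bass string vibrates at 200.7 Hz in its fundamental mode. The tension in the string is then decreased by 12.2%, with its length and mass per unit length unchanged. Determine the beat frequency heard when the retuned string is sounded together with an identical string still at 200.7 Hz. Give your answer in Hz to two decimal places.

12.64 Hz

For a string, f ∝ √T, so the new frequency is 200.7·√0.878 = 188.0592 Hz.
f_beat = |188.0592 − 200.7| = 12.64 Hz.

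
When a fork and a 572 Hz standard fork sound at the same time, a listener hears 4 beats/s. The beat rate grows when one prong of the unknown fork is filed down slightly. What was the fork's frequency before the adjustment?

576 Hz

|f − 572| = 4, so the fork was at either 568 Hz or 576 Hz.
Filing a prong removes mass and raises the fork's frequency; the adjustment raises the fork's frequency.
The beat rate rose, so the adjustment moved the fork further from 572 Hz — it was already above the reference.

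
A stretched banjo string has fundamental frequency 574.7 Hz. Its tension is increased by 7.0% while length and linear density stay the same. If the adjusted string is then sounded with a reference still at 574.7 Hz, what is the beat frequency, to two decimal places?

For a string, f ∝ √T, so the new frequency is 574.7·√1.070 = 594.4743 Hz.
f_beat = |594.4743 − 574.7| = 19.77 Hz.

19.77 Hz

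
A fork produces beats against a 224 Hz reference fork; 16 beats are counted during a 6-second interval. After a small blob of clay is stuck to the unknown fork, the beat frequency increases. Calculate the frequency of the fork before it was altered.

Beat frequency = 16/6 = 2.6667 Hz.
|f − 224| = 2.6667, so the fork was at either 221.3333 Hz or 226.6667 Hz.
Adding mass to a fork lowers its frequency; the adjustment lowers the fork's frequency.
The beat rate rose, so the adjustment moved the fork further from 224 Hz — it was already below the reference.

221.3333 Hz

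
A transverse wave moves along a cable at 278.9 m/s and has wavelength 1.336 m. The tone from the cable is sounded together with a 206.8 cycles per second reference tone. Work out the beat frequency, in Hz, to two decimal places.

1.96 Hz

Source frequency f = v/λ = 278.9/1.336 = 208.7575 Hz.
f_beat = |208.7575 − 206.8| = 1.96 Hz.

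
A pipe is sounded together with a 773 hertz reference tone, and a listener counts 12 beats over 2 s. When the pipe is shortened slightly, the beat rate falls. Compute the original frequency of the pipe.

Beat frequency = 12/2 = 6 Hz.
|f − 773| = 6, so the pipe was at either 767 Hz or 779 Hz.
A shorter pipe has a higher fundamental; the adjustment raises the pipe's frequency.
The beat rate fell, so the adjustment moved the pipe toward 773 Hz — it must have started below the reference.

767 Hz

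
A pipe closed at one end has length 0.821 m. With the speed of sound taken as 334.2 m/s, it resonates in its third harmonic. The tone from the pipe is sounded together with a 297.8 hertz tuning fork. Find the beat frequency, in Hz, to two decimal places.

7.50 Hz

Closed pipe (odd harmonics): f_n = n·v/(4L) = 3·334.2/(4·0.821) = 305.2984 Hz.
f_beat = |305.2984 − 297.8| = 7.50 Hz.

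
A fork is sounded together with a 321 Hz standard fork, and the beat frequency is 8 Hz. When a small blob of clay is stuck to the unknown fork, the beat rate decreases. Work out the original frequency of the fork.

329 Hz

|f − 321| = 8, so the fork was at either 313 Hz or 329 Hz.
Adding mass to a fork lowers its frequency; the adjustment lowers the fork's frequency.
The beat rate fell, so the adjustment moved the fork toward 321 Hz — it must have started above the reference.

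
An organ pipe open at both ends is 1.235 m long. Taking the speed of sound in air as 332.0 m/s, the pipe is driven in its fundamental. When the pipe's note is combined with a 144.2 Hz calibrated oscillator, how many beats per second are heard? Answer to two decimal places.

Open pipe: f_n = n·v/(2L) = 1·332.0/(2·1.235) = 134.4130 Hz.
f_beat = |134.4130 − 144.2| = 9.79 Hz.

9.79 Hz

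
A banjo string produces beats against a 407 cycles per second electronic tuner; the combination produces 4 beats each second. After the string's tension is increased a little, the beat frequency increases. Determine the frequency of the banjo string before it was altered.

|f − 407| = 4, so the banjo string was at either 403 Hz or 411 Hz.
Higher tension means higher frequency; the adjustment raises the banjo string's frequency.
The beat rate rose, so the adjustment moved the banjo string further from 407 Hz — it was already above the reference.

411 Hz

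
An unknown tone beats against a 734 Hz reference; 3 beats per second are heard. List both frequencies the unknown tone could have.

731 Hz or 737 Hz

|f − 734| = 3, so f = 734 ± 3.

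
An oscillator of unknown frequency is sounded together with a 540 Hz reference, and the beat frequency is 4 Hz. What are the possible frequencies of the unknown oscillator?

536 Hz or 544 Hz

|f − 540| = 4, so f = 540 ± 4.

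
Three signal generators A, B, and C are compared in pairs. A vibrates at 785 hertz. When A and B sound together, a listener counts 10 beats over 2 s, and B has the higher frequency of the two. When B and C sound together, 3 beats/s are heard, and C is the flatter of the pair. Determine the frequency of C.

787 Hz

A–B: Beat frequency = 10/2 = 5 Hz.
B is above A, so f_B = 785 + 5 = 790 Hz.
C is below B, so f_C = 790 − 3 = 787 Hz.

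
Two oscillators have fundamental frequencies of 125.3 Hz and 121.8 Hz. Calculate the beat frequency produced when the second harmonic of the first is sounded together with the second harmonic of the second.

Second harmonic of the first: 2·125.3 = 250.6 Hz.
Second harmonic of the second: 2·121.8 = 243.6 Hz.
f_beat = |250.6 − 243.6| = 7.0 Hz.

7.0 Hz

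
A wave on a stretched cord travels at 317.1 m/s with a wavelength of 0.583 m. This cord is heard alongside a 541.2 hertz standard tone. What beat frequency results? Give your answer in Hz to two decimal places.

2.71 Hz

Source frequency f = v/λ = 317.1/0.583 = 543.9108 Hz.
f_beat = |543.9108 − 541.2| = 2.71 Hz.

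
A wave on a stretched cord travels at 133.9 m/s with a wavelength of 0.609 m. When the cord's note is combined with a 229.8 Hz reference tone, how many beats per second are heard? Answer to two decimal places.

Source frequency f = v/λ = 133.9/0.609 = 219.8686 Hz.
f_beat = |219.8686 − 229.8| = 9.93 Hz.

9.93 Hz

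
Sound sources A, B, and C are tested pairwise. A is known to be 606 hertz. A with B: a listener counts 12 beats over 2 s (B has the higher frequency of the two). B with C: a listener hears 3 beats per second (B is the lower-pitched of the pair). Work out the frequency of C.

A–B: Beat frequency = 12/2 = 6 Hz.
B is above A, so f_B = 606 + 6 = 612 Hz.
C is above B, so f_C = 612 + 3 = 615 Hz.

615 Hz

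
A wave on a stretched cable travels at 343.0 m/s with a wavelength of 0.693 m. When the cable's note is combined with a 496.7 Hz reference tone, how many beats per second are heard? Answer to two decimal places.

1.75 Hz

Source frequency f = v/λ = 343.0/0.693 = 494.9495 Hz.
f_beat = |494.9495 − 496.7| = 1.75 Hz.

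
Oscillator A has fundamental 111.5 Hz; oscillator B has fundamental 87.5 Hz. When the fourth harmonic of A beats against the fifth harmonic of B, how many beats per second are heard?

8.5 Hz

Fourth harmonic of the first: 4·111.5 = 446.0 Hz.
Fifth harmonic of the second: 5·87.5 = 437.5 Hz.
f_beat = |446.0 − 437.5| = 8.5 Hz.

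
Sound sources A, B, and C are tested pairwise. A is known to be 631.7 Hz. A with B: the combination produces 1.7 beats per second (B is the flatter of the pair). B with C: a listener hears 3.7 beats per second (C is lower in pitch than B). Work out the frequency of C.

626.3 Hz

B is below A, so f_B = 631.7 − 1.7 = 630 Hz.
C is below B, so f_C = 630 − 3.7 = 626.3 Hz.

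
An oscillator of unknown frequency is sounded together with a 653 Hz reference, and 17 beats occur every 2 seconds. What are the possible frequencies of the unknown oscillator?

644.5 Hz or 661.5 Hz

Beat frequency = 17/2 = 8.5 Hz.
|f − 653| = 8.5, so f = 653 ± 8.5.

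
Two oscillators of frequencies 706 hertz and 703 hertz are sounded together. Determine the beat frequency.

3 Hz

Beats arise from superposition of two nearby frequencies; the beat rate is |f₁ − f₂|.
|706 − 703| = 3 Hz.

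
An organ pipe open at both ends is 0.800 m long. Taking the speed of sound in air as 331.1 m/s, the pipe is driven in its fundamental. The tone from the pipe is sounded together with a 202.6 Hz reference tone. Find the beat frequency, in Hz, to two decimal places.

Open pipe: f_n = n·v/(2L) = 1·331.1/(2·0.800) = 206.9375 Hz.
f_beat = |206.9375 − 202.6| = 4.34 Hz.

4.34 Hz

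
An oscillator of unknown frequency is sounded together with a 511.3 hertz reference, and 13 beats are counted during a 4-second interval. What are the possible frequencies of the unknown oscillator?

508.05 Hz or 514.55 Hz

Beat frequency = 13/4 = 3.25 Hz.
|f − 511.3| = 3.25, so f = 511.3 ± 3.25.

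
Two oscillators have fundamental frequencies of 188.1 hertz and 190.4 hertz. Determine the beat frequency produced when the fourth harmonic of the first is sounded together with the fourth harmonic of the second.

Fourth harmonic of the first: 4·188.1 = 752.4 Hz.
Fourth harmonic of the second: 4·190.4 = 761.6 Hz.
f_beat = |752.4 − 761.6| = 9.2 Hz.

9.2 Hz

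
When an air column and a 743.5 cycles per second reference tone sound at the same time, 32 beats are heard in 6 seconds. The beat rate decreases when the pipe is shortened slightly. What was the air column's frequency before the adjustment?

738.1667 Hz

Beat frequency = 32/6 = 5.3333 Hz.
|f − 743.5| = 5.3333, so the air column was at either 738.1667 Hz or 748.8333 Hz.
A shorter pipe has a higher fundamental; the adjustment raises the air column's frequency.
The beat rate fell, so the adjustment moved the air column toward 743.5 Hz — it must have started below the reference.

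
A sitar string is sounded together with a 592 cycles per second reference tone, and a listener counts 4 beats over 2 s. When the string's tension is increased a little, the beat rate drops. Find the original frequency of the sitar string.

590 Hz

Beat frequency = 4/2 = 2 Hz.
|f − 592| = 2, so the sitar string was at either 590 Hz or 594 Hz.
Higher tension means higher frequency; the adjustment raises the sitar string's frequency.
The beat rate fell, so the adjustment moved the sitar string toward 592 Hz — it must have started below the reference.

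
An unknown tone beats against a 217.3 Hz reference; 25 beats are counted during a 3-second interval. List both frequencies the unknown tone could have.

Beat frequency = 25/3 = 8.3333 Hz.
|f − 217.3| = 8.3333, so f = 217.3 ± 8.3333.

208.9667 Hz or 225.6333 Hz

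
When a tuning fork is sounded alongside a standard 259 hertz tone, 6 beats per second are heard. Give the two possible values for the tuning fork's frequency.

|f − 259| = 6, so f = 259 ± 6.

253 Hz or 265 Hz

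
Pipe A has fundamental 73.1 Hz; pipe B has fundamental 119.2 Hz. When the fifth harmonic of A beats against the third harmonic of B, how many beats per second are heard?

7.9 Hz

Fifth harmonic of the first: 5·73.1 = 365.5 Hz.
Third harmonic of the second: 3·119.2 = 357.6 Hz.
f_beat = |365.5 − 357.6| = 7.9 Hz.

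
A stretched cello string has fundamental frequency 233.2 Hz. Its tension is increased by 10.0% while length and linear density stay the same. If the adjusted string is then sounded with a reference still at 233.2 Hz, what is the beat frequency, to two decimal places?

For a string, f ∝ √T, so the new frequency is 233.2·√1.100 = 244.5822 Hz.
f_beat = |244.5822 − 233.2| = 11.38 Hz.

11.38 Hz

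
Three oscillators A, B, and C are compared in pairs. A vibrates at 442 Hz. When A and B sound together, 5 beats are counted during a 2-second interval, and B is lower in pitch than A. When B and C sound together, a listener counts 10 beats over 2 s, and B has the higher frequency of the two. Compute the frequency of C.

A–B: Beat frequency = 5/2 = 2.5 Hz.
B is below A, so f_B = 442 − 2.5 = 439.5 Hz.
B–C: Beat frequency = 10/2 = 5 Hz.
C is below B, so f_C = 439.5 − 5 = 434.5 Hz.

434.5 Hz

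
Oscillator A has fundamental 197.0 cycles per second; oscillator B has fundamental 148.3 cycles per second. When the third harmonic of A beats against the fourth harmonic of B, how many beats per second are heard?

2.2 Hz

Third harmonic of the first: 3·197.0 = 591.0 Hz.
Fourth harmonic of the second: 4·148.3 = 593.2 Hz.
f_beat = |591.0 − 593.2| = 2.2 Hz.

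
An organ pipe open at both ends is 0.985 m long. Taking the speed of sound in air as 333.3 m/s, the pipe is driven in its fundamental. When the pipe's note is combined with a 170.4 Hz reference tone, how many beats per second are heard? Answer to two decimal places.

1.21 Hz

Open pipe: f_n = n·v/(2L) = 1·333.3/(2·0.985) = 169.1878 Hz.
f_beat = |169.1878 − 170.4| = 1.21 Hz.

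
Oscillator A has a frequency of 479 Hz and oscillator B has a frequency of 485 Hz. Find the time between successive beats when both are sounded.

f_beat = |479 − 485| = 6 Hz.
Beat period T = 1 / f_beat = 1 / 6 s.

0.167 s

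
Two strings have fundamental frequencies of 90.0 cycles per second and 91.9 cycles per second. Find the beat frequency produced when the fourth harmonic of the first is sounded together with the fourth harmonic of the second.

Fourth harmonic of the first: 4·90.0 = 360.0 Hz.
Fourth harmonic of the second: 4·91.9 = 367.6 Hz.
f_beat = |360.0 − 367.6| = 7.6 Hz.

7.6 Hz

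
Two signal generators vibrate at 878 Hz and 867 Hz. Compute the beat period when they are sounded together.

f_beat = |878 − 867| = 11 Hz.
Beat period T = 1 / f_beat = 1 / 11 s.

0.091 s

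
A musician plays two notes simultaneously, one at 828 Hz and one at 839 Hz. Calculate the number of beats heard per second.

Beats arise from superposition of two nearby frequencies; the beat rate is |f₁ − f₂|.
|828 − 839| = 11 Hz.

11 Hz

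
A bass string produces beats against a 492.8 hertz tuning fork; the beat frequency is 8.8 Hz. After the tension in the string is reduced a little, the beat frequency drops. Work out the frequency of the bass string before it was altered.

|f − 492.8| = 8.8, so the bass string was at either 484 Hz or 501.6 Hz.
Lower tension means lower frequency; the adjustment lowers the bass string's frequency.
The beat rate fell, so the adjustment moved the bass string toward 492.8 Hz — it must have started above the reference.

501.6 Hz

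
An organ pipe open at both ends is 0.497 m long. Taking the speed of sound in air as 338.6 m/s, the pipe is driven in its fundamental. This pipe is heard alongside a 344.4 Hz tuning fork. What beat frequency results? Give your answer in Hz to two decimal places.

3.76 Hz

Open pipe: f_n = n·v/(2L) = 1·338.6/(2·0.497) = 340.6439 Hz.
f_beat = |340.6439 − 344.4| = 3.76 Hz.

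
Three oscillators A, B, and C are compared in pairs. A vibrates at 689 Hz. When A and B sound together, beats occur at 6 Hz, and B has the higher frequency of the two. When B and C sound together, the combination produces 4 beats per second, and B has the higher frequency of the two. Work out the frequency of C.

691 Hz

B is above A, so f_B = 689 + 6 = 695 Hz.
C is below B, so f_C = 695 − 4 = 691 Hz.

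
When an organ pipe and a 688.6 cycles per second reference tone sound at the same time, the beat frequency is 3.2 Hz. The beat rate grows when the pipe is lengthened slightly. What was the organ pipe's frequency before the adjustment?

685.4 Hz

|f − 688.6| = 3.2, so the organ pipe was at either 685.4 Hz or 691.8 Hz.
A longer pipe has a lower fundamental; the adjustment lowers the organ pipe's frequency.
The beat rate rose, so the adjustment moved the organ pipe further from 688.6 Hz — it was already below the reference.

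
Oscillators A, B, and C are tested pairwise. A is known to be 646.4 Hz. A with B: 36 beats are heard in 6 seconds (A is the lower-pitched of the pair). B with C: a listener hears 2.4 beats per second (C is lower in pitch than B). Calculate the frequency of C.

650 Hz

A–B: Beat frequency = 36/6 = 6 Hz.
B is above A, so f_B = 646.4 + 6 = 652.4 Hz.
C is below B, so f_C = 652.4 − 2.4 = 650 Hz.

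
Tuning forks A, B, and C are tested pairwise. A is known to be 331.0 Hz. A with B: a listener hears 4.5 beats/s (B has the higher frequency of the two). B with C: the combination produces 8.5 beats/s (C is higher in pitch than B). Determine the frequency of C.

344 Hz

B is above A, so f_B = 331.0 + 4.5 = 335.5 Hz.
C is above B, so f_C = 335.5 + 8.5 = 344 Hz.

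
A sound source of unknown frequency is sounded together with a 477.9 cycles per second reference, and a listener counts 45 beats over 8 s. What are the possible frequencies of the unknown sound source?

Beat frequency = 45/8 = 5.625 Hz.
|f − 477.9| = 5.625, so f = 477.9 ± 5.625.

472.275 Hz or 483.525 Hz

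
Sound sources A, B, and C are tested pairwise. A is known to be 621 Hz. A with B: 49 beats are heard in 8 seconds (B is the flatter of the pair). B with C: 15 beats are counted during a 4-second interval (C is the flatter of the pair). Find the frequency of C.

A–B: Beat frequency = 49/8 = 6.125 Hz.
B is below A, so f_B = 621 − 6.125 = 614.875 Hz.
B–C: Beat frequency = 15/4 = 3.75 Hz.
C is below B, so f_C = 614.875 − 3.75 = 611.125 Hz.

611.125 Hz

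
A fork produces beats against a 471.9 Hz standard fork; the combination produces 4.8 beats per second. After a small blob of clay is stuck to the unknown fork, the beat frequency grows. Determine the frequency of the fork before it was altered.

|f − 471.9| = 4.8, so the fork was at either 467.1 Hz or 476.7 Hz.
Adding mass to a fork lowers its frequency; the adjustment lowers the fork's frequency.
The beat rate rose, so the adjustment moved the fork further from 471.9 Hz — it was already below the reference.

467.1 Hz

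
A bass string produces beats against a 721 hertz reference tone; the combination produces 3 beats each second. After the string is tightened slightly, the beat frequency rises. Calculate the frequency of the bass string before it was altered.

|f − 721| = 3, so the bass string was at either 718 Hz or 724 Hz.
Increasing tension raises a string's frequency; the adjustment raises the bass string's frequency.
The beat rate rose, so the adjustment moved the bass string further from 721 Hz — it was already above the reference.

724 Hz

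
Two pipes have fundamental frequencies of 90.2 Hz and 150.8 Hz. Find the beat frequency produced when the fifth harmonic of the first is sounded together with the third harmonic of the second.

Fifth harmonic of the first: 5·90.2 = 451.0 Hz.
Third harmonic of the second: 3·150.8 = 452.4 Hz.
f_beat = |451.0 − 452.4| = 1.4 Hz.

1.4 Hz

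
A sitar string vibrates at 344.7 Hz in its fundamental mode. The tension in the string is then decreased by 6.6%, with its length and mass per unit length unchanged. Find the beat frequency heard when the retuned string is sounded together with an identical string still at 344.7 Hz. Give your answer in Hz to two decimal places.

11.57 Hz

For a string, f ∝ √T, so the new frequency is 344.7·√0.934 = 333.1307 Hz.
f_beat = |333.1307 − 344.7| = 11.57 Hz.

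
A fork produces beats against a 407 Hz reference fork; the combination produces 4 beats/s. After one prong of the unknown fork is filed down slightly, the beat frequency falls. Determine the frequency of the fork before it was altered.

|f − 407| = 4, so the fork was at either 403 Hz or 411 Hz.
Filing a prong removes mass and raises the fork's frequency; the adjustment raises the fork's frequency.
The beat rate fell, so the adjustment moved the fork toward 407 Hz — it must have started below the reference.

403 Hz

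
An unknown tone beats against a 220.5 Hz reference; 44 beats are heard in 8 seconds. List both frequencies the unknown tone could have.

Beat frequency = 44/8 = 5.5 Hz.
|f − 220.5| = 5.5, so f = 220.5 ± 5.5.

215 Hz or 226 Hz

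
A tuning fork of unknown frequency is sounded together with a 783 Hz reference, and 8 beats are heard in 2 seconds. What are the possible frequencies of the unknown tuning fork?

Beat frequency = 8/2 = 4 Hz.
|f − 783| = 4, so f = 783 ± 4.

779 Hz or 787 Hz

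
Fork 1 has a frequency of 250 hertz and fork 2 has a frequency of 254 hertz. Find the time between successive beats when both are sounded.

f_beat = |250 − 254| = 4 Hz.
Beat period T = 1 / f_beat = 1 / 4 s.

0.250 s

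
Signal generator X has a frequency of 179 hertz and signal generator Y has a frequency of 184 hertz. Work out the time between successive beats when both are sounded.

f_beat = |179 − 184| = 5 Hz.
Beat period T = 1 / f_beat = 1 / 5 s.

0.200 s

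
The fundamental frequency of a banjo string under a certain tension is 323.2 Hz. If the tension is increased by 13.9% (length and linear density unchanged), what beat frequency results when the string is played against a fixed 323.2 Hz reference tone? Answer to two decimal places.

For a string, f ∝ √T, so the new frequency is 323.2·√1.139 = 344.9318 Hz.
f_beat = |344.9318 − 323.2| = 21.73 Hz.

21.73 Hz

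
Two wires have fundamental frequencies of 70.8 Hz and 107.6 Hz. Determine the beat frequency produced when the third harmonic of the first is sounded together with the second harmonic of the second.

2.8 Hz

Third harmonic of the first: 3·70.8 = 212.4 Hz.
Second harmonic of the second: 2·107.6 = 215.2 Hz.
f_beat = |212.4 − 215.2| = 2.8 Hz.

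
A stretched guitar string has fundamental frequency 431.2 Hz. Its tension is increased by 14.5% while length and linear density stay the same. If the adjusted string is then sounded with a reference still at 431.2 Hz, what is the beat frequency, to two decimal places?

For a string, f ∝ √T, so the new frequency is 431.2·√1.145 = 461.4041 Hz.
f_beat = |461.4041 − 431.2| = 30.20 Hz.

30.20 Hz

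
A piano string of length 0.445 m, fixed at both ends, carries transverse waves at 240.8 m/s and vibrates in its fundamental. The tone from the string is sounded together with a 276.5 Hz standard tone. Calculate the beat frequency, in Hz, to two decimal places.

5.94 Hz

For a string fixed at both ends, f_n = n·v/(2L) = 1·240.8/(2·0.445) = 270.5618 Hz.
f_beat = |270.5618 − 276.5| = 5.94 Hz.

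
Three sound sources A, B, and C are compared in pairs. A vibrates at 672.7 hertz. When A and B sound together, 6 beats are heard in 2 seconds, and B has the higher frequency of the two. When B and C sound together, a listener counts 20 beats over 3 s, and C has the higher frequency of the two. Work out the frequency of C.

A–B: Beat frequency = 6/2 = 3 Hz.
B is above A, so f_B = 672.7 + 3 = 675.7 Hz.
B–C: Beat frequency = 20/3 = 6.6667 Hz.
C is above B, so f_C = 675.7 + 6.6667 = 682.3667 Hz.

682.3667 Hz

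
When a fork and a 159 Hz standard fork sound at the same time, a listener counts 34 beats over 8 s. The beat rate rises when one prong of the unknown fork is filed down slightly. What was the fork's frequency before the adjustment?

Beat frequency = 34/8 = 4.25 Hz.
|f − 159| = 4.25, so the fork was at either 154.75 Hz or 163.25 Hz.
Filing a prong removes mass and raises the fork's frequency; the adjustment raises the fork's frequency.
The beat rate rose, so the adjustment moved the fork further from 159 Hz — it was already above the reference.

163.25 Hz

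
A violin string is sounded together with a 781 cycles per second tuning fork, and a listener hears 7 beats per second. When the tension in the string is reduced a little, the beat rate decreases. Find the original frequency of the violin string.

|f − 781| = 7, so the violin string was at either 774 Hz or 788 Hz.
Lower tension means lower frequency; the adjustment lowers the violin string's frequency.
The beat rate fell, so the adjustment moved the violin string toward 781 Hz — it must have started above the reference.

788 Hz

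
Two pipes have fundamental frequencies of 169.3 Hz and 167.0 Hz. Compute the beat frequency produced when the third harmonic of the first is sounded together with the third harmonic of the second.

Third harmonic of the first: 3·169.3 = 507.9 Hz.
Third harmonic of the second: 3·167.0 = 501.0 Hz.
f_beat = |507.9 − 501.0| = 6.9 Hz.

6.9 Hz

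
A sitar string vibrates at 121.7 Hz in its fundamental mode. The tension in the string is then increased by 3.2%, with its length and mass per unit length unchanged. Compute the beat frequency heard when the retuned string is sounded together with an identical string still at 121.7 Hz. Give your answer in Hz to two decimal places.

1.93 Hz

For a string, f ∝ √T, so the new frequency is 121.7·√1.032 = 123.6319 Hz.
f_beat = |123.6319 − 121.7| = 1.93 Hz.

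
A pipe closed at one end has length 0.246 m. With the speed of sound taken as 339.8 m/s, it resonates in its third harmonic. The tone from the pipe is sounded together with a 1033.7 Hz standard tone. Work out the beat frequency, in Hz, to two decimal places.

2.28 Hz

Closed pipe (odd harmonics): f_n = n·v/(4L) = 3·339.8/(4·0.246) = 1035.9756 Hz.
f_beat = |1035.9756 − 1033.7| = 2.28 Hz.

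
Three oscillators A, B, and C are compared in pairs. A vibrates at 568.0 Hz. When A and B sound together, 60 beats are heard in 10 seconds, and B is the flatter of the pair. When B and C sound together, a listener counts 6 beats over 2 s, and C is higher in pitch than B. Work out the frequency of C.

A–B: Beat frequency = 60/10 = 6 Hz.
B is below A, so f_B = 568.0 − 6 = 562 Hz.
B–C: Beat frequency = 6/2 = 3 Hz.
C is above B, so f_C = 562 + 3 = 565 Hz.

565 Hz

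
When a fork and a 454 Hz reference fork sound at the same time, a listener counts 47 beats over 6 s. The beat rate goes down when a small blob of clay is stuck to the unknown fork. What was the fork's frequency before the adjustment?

461.8333 Hz

Beat frequency = 47/6 = 7.8333 Hz.
|f − 454| = 7.8333, so the fork was at either 446.1667 Hz or 461.8333 Hz.
Adding mass to a fork lowers its frequency; the adjustment lowers the fork's frequency.
The beat rate fell, so the adjustment moved the fork toward 454 Hz — it must have started above the reference.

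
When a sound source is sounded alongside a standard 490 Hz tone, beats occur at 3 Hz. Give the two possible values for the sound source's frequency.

|f − 490| = 3, so f = 490 ± 3.

487 Hz or 493 Hz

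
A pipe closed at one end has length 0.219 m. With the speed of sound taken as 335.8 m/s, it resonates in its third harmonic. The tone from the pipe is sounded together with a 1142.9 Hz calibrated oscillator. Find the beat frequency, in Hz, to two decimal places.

Closed pipe (odd harmonics): f_n = n·v/(4L) = 3·335.8/(4·0.219) = 1150.0000 Hz.
f_beat = |1150.0000 − 1142.9| = 7.10 Hz.

7.10 Hz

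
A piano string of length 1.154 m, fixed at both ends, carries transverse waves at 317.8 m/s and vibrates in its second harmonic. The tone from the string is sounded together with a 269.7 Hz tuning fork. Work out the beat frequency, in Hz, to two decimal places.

For a string fixed at both ends, f_n = n·v/(2L) = 2·317.8/(2·1.154) = 275.3899 Hz.
f_beat = |275.3899 − 269.7| = 5.69 Hz.

5.69 Hz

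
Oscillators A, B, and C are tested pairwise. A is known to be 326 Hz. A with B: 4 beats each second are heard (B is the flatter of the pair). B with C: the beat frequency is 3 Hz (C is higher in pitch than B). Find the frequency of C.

B is below A, so f_B = 326 − 4 = 322 Hz.
C is above B, so f_C = 322 + 3 = 325 Hz.

325 Hz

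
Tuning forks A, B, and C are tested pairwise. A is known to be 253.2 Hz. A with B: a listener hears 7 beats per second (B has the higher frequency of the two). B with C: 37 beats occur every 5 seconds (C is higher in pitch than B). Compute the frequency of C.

B is above A, so f_B = 253.2 + 7 = 260.2 Hz.
B–C: Beat frequency = 37/5 = 7.4 Hz.
C is above B, so f_C = 260.2 + 7.4 = 267.6 Hz.

267.6 Hz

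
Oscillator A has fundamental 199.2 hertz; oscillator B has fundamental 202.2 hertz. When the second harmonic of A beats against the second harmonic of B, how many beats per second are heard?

Second harmonic of the first: 2·199.2 = 398.4 Hz.
Second harmonic of the second: 2·202.2 = 404.4 Hz.
f_beat = |398.4 − 404.4| = 6.0 Hz.

6.0 Hz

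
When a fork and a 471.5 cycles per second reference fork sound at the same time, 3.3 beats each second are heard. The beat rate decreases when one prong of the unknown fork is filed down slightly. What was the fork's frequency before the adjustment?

|f − 471.5| = 3.3, so the fork was at either 468.2 Hz or 474.8 Hz.
Filing a prong removes mass and raises the fork's frequency; the adjustment raises the fork's frequency.
The beat rate fell, so the adjustment moved the fork toward 471.5 Hz — it must have started below the reference.

468.2 Hz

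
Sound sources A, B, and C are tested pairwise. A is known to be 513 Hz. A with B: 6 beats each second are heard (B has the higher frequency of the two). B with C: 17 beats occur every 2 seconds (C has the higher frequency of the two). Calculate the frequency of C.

B is above A, so f_B = 513 + 6 = 519 Hz.
B–C: Beat frequency = 17/2 = 8.5 Hz.
C is above B, so f_C = 519 + 8.5 = 527.5 Hz.

527.5 Hz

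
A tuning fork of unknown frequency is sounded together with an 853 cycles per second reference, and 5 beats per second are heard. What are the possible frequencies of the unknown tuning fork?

|f − 853| = 5, so f = 853 ± 5.

848 Hz or 858 Hz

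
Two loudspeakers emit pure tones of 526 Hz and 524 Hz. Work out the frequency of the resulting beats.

Beats arise from superposition of two nearby frequencies; the beat rate is |f₁ − f₂|.
|526 − 524| = 2 Hz.

2 Hz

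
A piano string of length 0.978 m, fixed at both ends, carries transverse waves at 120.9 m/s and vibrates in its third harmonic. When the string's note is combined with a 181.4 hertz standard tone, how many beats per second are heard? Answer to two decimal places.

4.03 Hz

For a string fixed at both ends, f_n = n·v/(2L) = 3·120.9/(2·0.978) = 185.4294 Hz.
f_beat = |185.4294 − 181.4| = 4.03 Hz.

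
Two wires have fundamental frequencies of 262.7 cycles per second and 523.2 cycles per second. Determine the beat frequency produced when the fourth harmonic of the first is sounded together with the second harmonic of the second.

4.4 Hz

Fourth harmonic of the first: 4·262.7 = 1050.8 Hz.
Second harmonic of the second: 2·523.2 = 1046.4 Hz.
f_beat = |1050.8 − 1046.4| = 4.4 Hz.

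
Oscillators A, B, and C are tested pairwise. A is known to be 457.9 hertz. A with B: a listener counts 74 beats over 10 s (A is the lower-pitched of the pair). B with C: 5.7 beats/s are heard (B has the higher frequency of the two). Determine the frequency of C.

459.6 Hz

A–B: Beat frequency = 74/10 = 7.4 Hz.
B is above A, so f_B = 457.9 + 7.4 = 465.3 Hz.
C is below B, so f_C = 465.3 − 5.7 = 459.6 Hz.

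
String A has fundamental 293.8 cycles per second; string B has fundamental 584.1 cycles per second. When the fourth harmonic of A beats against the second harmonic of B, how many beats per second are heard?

Fourth harmonic of the first: 4·293.8 = 1175.2 Hz.
Second harmonic of the second: 2·584.1 = 1168.2 Hz.
f_beat = |1175.2 − 1168.2| = 7.0 Hz.

7.0 Hz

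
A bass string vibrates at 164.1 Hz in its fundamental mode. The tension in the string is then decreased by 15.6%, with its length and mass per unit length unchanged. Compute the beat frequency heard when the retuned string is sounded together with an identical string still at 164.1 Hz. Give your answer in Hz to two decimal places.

For a string, f ∝ √T, so the new frequency is 164.1·√0.844 = 150.7578 Hz.
f_beat = |150.7578 − 164.1| = 13.34 Hz.

13.34 Hz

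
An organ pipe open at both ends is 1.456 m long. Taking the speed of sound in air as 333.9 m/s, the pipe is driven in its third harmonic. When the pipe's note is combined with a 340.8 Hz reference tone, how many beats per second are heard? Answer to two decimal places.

Open pipe: f_n = n·v/(2L) = 3·333.9/(2·1.456) = 343.9904 Hz.
f_beat = |343.9904 − 340.8| = 3.19 Hz.

3.19 Hz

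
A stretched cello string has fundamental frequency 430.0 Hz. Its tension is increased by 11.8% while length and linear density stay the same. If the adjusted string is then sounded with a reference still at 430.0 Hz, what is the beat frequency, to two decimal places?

24.66 Hz

For a string, f ∝ √T, so the new frequency is 430.0·√1.118 = 454.6627 Hz.
f_beat = |454.6627 − 430.0| = 24.66 Hz.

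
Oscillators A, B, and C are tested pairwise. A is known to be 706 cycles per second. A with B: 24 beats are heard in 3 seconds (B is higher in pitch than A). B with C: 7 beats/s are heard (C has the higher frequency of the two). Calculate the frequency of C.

A–B: Beat frequency = 24/3 = 8 Hz.
B is above A, so f_B = 706 + 8 = 714 Hz.
C is above B, so f_C = 714 + 7 = 721 Hz.

721 Hz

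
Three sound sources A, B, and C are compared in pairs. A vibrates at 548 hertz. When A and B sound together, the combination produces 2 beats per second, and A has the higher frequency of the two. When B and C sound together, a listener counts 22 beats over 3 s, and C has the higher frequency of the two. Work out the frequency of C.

553.3333 Hz

B is below A, so f_B = 548 − 2 = 546 Hz.
B–C: Beat frequency = 22/3 = 7.3333 Hz.
C is above B, so f_C = 546 + 7.3333 = 553.3333 Hz.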